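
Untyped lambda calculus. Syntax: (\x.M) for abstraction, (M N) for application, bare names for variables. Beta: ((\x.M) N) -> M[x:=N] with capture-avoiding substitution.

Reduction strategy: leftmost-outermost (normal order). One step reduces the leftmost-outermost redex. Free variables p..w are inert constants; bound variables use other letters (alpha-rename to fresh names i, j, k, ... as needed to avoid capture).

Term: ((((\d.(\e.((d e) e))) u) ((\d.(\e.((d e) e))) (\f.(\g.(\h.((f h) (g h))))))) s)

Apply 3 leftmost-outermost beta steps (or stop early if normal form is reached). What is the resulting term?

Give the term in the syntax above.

Answer: (((u (\e.(((\f.(\g.(\h.((f h) (g h))))) e) e))) ((\d.(\e.((d e) e))) (\f.(\g.(\h.((f h) (g h))))))) s)

Derivation:
Step 0: ((((\d.(\e.((d e) e))) u) ((\d.(\e.((d e) e))) (\f.(\g.(\h.((f h) (g h))))))) s)
Step 1: (((\e.((u e) e)) ((\d.(\e.((d e) e))) (\f.(\g.(\h.((f h) (g h))))))) s)
Step 2: (((u ((\d.(\e.((d e) e))) (\f.(\g.(\h.((f h) (g h))))))) ((\d.(\e.((d e) e))) (\f.(\g.(\h.((f h) (g h))))))) s)
Step 3: (((u (\e.(((\f.(\g.(\h.((f h) (g h))))) e) e))) ((\d.(\e.((d e) e))) (\f.(\g.(\h.((f h) (g h))))))) s)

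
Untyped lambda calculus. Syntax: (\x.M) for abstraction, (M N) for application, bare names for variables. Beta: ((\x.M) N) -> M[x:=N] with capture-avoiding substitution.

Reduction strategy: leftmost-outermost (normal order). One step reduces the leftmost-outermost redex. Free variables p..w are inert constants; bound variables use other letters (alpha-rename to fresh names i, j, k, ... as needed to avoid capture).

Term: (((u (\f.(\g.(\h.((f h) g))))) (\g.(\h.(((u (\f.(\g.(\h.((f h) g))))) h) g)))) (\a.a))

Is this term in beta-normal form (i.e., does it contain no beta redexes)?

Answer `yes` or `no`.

Answer: yes

Derivation:
Term: (((u (\f.(\g.(\h.((f h) g))))) (\g.(\h.(((u (\f.(\g.(\h.((f h) g))))) h) g)))) (\a.a))
No beta redexes found.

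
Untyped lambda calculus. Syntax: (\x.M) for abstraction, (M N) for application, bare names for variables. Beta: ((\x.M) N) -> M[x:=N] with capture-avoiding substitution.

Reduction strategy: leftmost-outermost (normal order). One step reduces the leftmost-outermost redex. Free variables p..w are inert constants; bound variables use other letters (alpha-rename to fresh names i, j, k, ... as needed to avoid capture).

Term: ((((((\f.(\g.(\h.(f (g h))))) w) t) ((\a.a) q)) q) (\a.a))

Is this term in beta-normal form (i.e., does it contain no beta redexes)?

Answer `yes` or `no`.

Term: ((((((\f.(\g.(\h.(f (g h))))) w) t) ((\a.a) q)) q) (\a.a))
Found 2 beta redex(es).

Answer: no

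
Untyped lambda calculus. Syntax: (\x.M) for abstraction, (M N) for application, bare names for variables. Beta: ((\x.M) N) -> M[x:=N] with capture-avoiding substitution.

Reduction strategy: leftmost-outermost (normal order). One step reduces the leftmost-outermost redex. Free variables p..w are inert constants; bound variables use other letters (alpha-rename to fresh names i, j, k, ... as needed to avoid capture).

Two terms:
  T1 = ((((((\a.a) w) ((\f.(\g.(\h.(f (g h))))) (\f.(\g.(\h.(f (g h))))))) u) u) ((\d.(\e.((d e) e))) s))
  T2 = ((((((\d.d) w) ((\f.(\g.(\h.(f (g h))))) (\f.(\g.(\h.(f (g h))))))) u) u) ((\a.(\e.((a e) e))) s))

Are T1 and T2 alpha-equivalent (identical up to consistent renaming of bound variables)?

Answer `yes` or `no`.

Answer: yes

Derivation:
Term 1: ((((((\a.a) w) ((\f.(\g.(\h.(f (g h))))) (\f.(\g.(\h.(f (g h))))))) u) u) ((\d.(\e.((d e) e))) s))
Term 2: ((((((\d.d) w) ((\f.(\g.(\h.(f (g h))))) (\f.(\g.(\h.(f (g h))))))) u) u) ((\a.(\e.((a e) e))) s))
Alpha-equivalence: compare structure up to binder renaming.
Result: True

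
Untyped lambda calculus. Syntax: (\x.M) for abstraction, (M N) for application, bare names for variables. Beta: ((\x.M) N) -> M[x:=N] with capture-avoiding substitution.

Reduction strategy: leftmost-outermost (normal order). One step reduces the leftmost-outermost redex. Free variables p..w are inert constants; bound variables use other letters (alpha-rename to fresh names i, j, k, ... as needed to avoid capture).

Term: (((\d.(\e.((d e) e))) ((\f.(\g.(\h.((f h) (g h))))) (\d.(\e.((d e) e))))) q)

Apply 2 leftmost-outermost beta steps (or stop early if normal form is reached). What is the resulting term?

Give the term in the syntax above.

Answer: ((((\f.(\g.(\h.((f h) (g h))))) (\d.(\e.((d e) e)))) q) q)

Derivation:
Step 0: (((\d.(\e.((d e) e))) ((\f.(\g.(\h.((f h) (g h))))) (\d.(\e.((d e) e))))) q)
Step 1: ((\e.((((\f.(\g.(\h.((f h) (g h))))) (\d.(\e.((d e) e)))) e) e)) q)
Step 2: ((((\f.(\g.(\h.((f h) (g h))))) (\d.(\e.((d e) e)))) q) q)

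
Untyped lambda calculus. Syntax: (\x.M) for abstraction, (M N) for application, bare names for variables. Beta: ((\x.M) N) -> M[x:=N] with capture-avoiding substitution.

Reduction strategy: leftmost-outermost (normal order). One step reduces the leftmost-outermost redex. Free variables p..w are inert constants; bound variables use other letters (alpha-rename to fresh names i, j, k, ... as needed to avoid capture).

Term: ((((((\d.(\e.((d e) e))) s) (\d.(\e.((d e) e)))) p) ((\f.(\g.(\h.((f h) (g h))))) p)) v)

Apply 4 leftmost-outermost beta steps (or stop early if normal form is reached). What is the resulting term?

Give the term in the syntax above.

Step 0: ((((((\d.(\e.((d e) e))) s) (\d.(\e.((d e) e)))) p) ((\f.(\g.(\h.((f h) (g h))))) p)) v)
Step 1: (((((\e.((s e) e)) (\d.(\e.((d e) e)))) p) ((\f.(\g.(\h.((f h) (g h))))) p)) v)
Step 2: (((((s (\d.(\e.((d e) e)))) (\d.(\e.((d e) e)))) p) ((\f.(\g.(\h.((f h) (g h))))) p)) v)
Step 3: (((((s (\d.(\e.((d e) e)))) (\d.(\e.((d e) e)))) p) (\g.(\h.((p h) (g h))))) v)
Step 4: (normal form reached)

Answer: (((((s (\d.(\e.((d e) e)))) (\d.(\e.((d e) e)))) p) (\g.(\h.((p h) (g h))))) v)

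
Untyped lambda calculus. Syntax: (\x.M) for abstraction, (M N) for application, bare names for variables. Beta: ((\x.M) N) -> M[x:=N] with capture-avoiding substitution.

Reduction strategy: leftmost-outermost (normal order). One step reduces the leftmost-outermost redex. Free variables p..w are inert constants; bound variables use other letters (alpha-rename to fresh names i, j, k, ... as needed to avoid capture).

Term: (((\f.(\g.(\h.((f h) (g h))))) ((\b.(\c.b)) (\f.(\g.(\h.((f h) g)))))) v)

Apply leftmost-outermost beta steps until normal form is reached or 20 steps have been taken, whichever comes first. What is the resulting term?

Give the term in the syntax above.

Answer: (\h.(\g.(\i.(((v h) i) g))))

Derivation:
Step 0: (((\f.(\g.(\h.((f h) (g h))))) ((\b.(\c.b)) (\f.(\g.(\h.((f h) g)))))) v)
Step 1: ((\g.(\h.((((\b.(\c.b)) (\f.(\g.(\h.((f h) g))))) h) (g h)))) v)
Step 2: (\h.((((\b.(\c.b)) (\f.(\g.(\h.((f h) g))))) h) (v h)))
Step 3: (\h.(((\c.(\f.(\g.(\h.((f h) g))))) h) (v h)))
Step 4: (\h.((\f.(\g.(\h.((f h) g)))) (v h)))
Step 5: (\h.(\g.(\i.(((v h) i) g))))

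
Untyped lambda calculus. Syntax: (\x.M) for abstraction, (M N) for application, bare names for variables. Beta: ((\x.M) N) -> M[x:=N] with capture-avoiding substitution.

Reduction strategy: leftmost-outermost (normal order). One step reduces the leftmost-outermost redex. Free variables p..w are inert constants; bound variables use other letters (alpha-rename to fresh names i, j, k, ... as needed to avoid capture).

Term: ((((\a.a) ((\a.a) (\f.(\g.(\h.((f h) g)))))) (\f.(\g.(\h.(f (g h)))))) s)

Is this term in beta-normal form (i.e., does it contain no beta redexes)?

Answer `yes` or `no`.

Answer: no

Derivation:
Term: ((((\a.a) ((\a.a) (\f.(\g.(\h.((f h) g)))))) (\f.(\g.(\h.(f (g h)))))) s)
Found 2 beta redex(es).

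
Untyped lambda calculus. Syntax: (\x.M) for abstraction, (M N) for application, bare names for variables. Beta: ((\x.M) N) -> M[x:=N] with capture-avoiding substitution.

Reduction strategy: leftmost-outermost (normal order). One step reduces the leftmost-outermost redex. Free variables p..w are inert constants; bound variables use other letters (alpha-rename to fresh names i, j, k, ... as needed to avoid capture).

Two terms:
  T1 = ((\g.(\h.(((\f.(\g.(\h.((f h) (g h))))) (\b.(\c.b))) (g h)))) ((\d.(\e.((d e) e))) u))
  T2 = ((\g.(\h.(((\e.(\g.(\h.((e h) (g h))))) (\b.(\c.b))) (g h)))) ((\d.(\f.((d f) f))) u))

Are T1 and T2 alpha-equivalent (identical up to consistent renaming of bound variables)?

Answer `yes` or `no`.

Answer: yes

Derivation:
Term 1: ((\g.(\h.(((\f.(\g.(\h.((f h) (g h))))) (\b.(\c.b))) (g h)))) ((\d.(\e.((d e) e))) u))
Term 2: ((\g.(\h.(((\e.(\g.(\h.((e h) (g h))))) (\b.(\c.b))) (g h)))) ((\d.(\f.((d f) f))) u))
Alpha-equivalence: compare structure up to binder renaming.
Result: True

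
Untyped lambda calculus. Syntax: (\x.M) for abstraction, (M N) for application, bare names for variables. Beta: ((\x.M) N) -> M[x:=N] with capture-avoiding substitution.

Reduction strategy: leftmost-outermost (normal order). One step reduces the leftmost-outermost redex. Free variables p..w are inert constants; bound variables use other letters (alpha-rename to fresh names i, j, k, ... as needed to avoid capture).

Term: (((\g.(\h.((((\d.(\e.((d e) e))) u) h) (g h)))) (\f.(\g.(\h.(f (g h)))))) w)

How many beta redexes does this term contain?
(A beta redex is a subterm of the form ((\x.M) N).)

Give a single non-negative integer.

Term: (((\g.(\h.((((\d.(\e.((d e) e))) u) h) (g h)))) (\f.(\g.(\h.(f (g h)))))) w)
  Redex: ((\g.(\h.((((\d.(\e.((d e) e))) u) h) (g h)))) (\f.(\g.(\h.(f (g h))))))
  Redex: ((\d.(\e.((d e) e))) u)
Total redexes: 2

Answer: 2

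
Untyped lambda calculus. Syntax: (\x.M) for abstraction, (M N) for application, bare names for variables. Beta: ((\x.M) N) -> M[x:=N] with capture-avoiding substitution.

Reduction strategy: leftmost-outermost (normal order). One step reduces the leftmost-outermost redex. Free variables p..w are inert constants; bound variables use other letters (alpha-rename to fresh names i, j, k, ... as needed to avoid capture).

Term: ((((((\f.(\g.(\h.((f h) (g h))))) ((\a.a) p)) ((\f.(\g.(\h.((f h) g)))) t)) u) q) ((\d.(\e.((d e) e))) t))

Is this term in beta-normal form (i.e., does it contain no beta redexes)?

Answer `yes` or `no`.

Answer: no

Derivation:
Term: ((((((\f.(\g.(\h.((f h) (g h))))) ((\a.a) p)) ((\f.(\g.(\h.((f h) g)))) t)) u) q) ((\d.(\e.((d e) e))) t))
Found 4 beta redex(es).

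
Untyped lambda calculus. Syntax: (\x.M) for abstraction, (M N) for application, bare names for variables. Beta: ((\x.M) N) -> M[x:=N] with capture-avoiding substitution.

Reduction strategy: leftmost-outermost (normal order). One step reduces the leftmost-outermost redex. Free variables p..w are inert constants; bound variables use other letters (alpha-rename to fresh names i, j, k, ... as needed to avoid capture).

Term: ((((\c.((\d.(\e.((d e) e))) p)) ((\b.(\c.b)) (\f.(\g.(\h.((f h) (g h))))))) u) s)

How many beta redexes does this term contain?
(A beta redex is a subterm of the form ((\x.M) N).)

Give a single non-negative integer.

Term: ((((\c.((\d.(\e.((d e) e))) p)) ((\b.(\c.b)) (\f.(\g.(\h.((f h) (g h))))))) u) s)
  Redex: ((\c.((\d.(\e.((d e) e))) p)) ((\b.(\c.b)) (\f.(\g.(\h.((f h) (g h)))))))
  Redex: ((\d.(\e.((d e) e))) p)
  Redex: ((\b.(\c.b)) (\f.(\g.(\h.((f h) (g h))))))
Total redexes: 3

Answer: 3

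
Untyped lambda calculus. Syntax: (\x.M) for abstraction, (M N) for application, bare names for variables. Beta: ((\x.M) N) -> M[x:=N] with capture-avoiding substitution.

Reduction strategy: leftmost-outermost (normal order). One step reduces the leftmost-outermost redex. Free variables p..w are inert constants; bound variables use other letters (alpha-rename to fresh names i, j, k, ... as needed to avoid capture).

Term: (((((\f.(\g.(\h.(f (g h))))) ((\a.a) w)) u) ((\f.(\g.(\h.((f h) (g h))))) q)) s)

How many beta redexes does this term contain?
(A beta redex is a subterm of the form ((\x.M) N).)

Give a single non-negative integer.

Term: (((((\f.(\g.(\h.(f (g h))))) ((\a.a) w)) u) ((\f.(\g.(\h.((f h) (g h))))) q)) s)
  Redex: ((\f.(\g.(\h.(f (g h))))) ((\a.a) w))
  Redex: ((\a.a) w)
  Redex: ((\f.(\g.(\h.((f h) (g h))))) q)
Total redexes: 3

Answer: 3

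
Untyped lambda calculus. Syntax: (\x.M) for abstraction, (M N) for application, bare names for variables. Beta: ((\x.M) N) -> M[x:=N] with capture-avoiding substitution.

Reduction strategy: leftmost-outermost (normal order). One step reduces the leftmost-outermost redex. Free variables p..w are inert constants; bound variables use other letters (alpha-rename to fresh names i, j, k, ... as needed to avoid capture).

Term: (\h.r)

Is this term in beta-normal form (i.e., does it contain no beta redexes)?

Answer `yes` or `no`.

Term: (\h.r)
No beta redexes found.

Answer: yes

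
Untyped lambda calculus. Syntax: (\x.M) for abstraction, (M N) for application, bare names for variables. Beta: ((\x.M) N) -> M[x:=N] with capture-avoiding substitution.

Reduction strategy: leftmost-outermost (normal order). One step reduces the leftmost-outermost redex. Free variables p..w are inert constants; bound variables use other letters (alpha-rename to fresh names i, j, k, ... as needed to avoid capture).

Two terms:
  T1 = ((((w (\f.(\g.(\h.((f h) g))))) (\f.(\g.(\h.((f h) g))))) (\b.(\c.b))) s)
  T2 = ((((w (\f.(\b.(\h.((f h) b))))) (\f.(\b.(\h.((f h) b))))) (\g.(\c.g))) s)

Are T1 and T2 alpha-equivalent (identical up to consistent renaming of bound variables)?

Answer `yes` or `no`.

Answer: yes

Derivation:
Term 1: ((((w (\f.(\g.(\h.((f h) g))))) (\f.(\g.(\h.((f h) g))))) (\b.(\c.b))) s)
Term 2: ((((w (\f.(\b.(\h.((f h) b))))) (\f.(\b.(\h.((f h) b))))) (\g.(\c.g))) s)
Alpha-equivalence: compare structure up to binder renaming.
Result: True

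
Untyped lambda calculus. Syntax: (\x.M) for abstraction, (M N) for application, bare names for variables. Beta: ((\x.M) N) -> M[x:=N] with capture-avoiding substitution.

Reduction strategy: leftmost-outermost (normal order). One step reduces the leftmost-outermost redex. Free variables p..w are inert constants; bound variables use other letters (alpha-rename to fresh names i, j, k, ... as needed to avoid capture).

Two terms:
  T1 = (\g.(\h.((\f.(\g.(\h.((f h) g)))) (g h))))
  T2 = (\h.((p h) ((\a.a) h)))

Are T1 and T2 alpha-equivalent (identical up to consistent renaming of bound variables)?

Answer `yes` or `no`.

Term 1: (\g.(\h.((\f.(\g.(\h.((f h) g)))) (g h))))
Term 2: (\h.((p h) ((\a.a) h)))
Alpha-equivalence: compare structure up to binder renaming.
Result: False

Answer: no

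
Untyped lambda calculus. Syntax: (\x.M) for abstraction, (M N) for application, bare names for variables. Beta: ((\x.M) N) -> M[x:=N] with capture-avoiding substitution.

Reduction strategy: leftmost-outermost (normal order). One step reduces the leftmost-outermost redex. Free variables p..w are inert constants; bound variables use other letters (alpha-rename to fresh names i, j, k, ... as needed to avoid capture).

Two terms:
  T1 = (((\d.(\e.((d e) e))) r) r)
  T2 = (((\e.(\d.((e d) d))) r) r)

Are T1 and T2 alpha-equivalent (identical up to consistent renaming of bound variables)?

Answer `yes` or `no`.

Answer: yes

Derivation:
Term 1: (((\d.(\e.((d e) e))) r) r)
Term 2: (((\e.(\d.((e d) d))) r) r)
Alpha-equivalence: compare structure up to binder renaming.
Result: True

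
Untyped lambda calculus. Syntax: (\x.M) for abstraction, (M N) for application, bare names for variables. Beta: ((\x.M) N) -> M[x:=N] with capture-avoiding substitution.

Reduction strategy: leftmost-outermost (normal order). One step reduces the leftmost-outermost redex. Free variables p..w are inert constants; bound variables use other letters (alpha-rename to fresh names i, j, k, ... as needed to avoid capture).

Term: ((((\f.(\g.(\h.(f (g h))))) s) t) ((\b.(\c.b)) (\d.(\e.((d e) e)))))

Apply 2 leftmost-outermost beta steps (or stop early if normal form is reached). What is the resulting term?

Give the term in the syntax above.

Answer: ((\h.(s (t h))) ((\b.(\c.b)) (\d.(\e.((d e) e)))))

Derivation:
Step 0: ((((\f.(\g.(\h.(f (g h))))) s) t) ((\b.(\c.b)) (\d.(\e.((d e) e)))))
Step 1: (((\g.(\h.(s (g h)))) t) ((\b.(\c.b)) (\d.(\e.((d e) e)))))
Step 2: ((\h.(s (t h))) ((\b.(\c.b)) (\d.(\e.((d e) e)))))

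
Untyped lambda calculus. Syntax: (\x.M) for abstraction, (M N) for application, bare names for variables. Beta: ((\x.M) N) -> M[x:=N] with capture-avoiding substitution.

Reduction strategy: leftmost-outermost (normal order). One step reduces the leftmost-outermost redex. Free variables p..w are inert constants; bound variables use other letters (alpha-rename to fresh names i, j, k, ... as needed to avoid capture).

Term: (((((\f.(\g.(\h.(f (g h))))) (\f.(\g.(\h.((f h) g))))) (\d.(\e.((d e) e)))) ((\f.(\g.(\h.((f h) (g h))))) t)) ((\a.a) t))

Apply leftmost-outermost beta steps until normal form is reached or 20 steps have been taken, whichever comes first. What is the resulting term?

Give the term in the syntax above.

Step 0: (((((\f.(\g.(\h.(f (g h))))) (\f.(\g.(\h.((f h) g))))) (\d.(\e.((d e) e)))) ((\f.(\g.(\h.((f h) (g h))))) t)) ((\a.a) t))
Step 1: ((((\g.(\h.((\f.(\g.(\h.((f h) g)))) (g h)))) (\d.(\e.((d e) e)))) ((\f.(\g.(\h.((f h) (g h))))) t)) ((\a.a) t))
Step 2: (((\h.((\f.(\g.(\h.((f h) g)))) ((\d.(\e.((d e) e))) h))) ((\f.(\g.(\h.((f h) (g h))))) t)) ((\a.a) t))
Step 3: (((\f.(\g.(\h.((f h) g)))) ((\d.(\e.((d e) e))) ((\f.(\g.(\h.((f h) (g h))))) t))) ((\a.a) t))
Step 4: ((\g.(\h.((((\d.(\e.((d e) e))) ((\f.(\g.(\h.((f h) (g h))))) t)) h) g))) ((\a.a) t))
Step 5: (\h.((((\d.(\e.((d e) e))) ((\f.(\g.(\h.((f h) (g h))))) t)) h) ((\a.a) t)))
Step 6: (\h.(((\e.((((\f.(\g.(\h.((f h) (g h))))) t) e) e)) h) ((\a.a) t)))
Step 7: (\h.(((((\f.(\g.(\h.((f h) (g h))))) t) h) h) ((\a.a) t)))
Step 8: (\h.((((\g.(\h.((t h) (g h)))) h) h) ((\a.a) t)))
Step 9: (\h.(((\i.((t i) (h i))) h) ((\a.a) t)))
Step 10: (\h.(((t h) (h h)) ((\a.a) t)))
Step 11: (\h.(((t h) (h h)) t))

Answer: (\h.(((t h) (h h)) t))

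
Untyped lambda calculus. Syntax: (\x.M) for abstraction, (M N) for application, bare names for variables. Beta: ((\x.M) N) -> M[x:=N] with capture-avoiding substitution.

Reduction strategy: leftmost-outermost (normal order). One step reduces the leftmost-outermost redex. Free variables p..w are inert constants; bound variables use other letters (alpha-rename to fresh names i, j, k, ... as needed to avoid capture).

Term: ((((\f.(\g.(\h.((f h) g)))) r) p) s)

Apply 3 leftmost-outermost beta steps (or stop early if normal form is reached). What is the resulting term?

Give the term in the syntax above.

Answer: ((r s) p)

Derivation:
Step 0: ((((\f.(\g.(\h.((f h) g)))) r) p) s)
Step 1: (((\g.(\h.((r h) g))) p) s)
Step 2: ((\h.((r h) p)) s)
Step 3: ((r s) p)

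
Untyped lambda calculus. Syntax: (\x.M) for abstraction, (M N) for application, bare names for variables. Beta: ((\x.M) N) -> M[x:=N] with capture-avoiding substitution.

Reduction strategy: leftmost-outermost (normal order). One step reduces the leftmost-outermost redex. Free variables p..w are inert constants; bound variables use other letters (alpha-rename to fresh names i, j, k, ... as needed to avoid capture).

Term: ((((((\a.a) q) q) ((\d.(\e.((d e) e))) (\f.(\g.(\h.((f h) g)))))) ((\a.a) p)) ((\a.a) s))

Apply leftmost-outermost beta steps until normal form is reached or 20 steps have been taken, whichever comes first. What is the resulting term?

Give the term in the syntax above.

Step 0: ((((((\a.a) q) q) ((\d.(\e.((d e) e))) (\f.(\g.(\h.((f h) g)))))) ((\a.a) p)) ((\a.a) s))
Step 1: ((((q q) ((\d.(\e.((d e) e))) (\f.(\g.(\h.((f h) g)))))) ((\a.a) p)) ((\a.a) s))
Step 2: ((((q q) (\e.(((\f.(\g.(\h.((f h) g)))) e) e))) ((\a.a) p)) ((\a.a) s))
Step 3: ((((q q) (\e.((\g.(\h.((e h) g))) e))) ((\a.a) p)) ((\a.a) s))
Step 4: ((((q q) (\e.(\h.((e h) e)))) ((\a.a) p)) ((\a.a) s))
Step 5: ((((q q) (\e.(\h.((e h) e)))) p) ((\a.a) s))
Step 6: ((((q q) (\e.(\h.((e h) e)))) p) s)

Answer: ((((q q) (\e.(\h.((e h) e)))) p) s)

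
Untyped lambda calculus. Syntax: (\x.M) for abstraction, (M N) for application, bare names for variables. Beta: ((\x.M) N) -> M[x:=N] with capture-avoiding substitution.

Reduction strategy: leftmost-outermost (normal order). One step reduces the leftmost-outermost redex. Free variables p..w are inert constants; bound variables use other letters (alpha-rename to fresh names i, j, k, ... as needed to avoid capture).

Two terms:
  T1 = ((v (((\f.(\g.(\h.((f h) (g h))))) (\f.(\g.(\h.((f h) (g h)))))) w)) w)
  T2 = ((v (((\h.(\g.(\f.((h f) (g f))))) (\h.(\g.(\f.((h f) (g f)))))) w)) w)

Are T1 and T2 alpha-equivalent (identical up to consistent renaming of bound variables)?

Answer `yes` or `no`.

Answer: yes

Derivation:
Term 1: ((v (((\f.(\g.(\h.((f h) (g h))))) (\f.(\g.(\h.((f h) (g h)))))) w)) w)
Term 2: ((v (((\h.(\g.(\f.((h f) (g f))))) (\h.(\g.(\f.((h f) (g f)))))) w)) w)
Alpha-equivalence: compare structure up to binder renaming.
Result: True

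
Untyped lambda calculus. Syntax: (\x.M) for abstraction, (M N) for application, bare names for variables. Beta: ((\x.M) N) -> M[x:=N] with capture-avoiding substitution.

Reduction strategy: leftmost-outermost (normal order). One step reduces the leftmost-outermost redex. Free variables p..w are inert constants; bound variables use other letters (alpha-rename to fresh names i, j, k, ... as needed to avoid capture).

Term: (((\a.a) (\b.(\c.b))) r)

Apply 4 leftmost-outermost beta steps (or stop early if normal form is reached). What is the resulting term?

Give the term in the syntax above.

Answer: (\c.r)

Derivation:
Step 0: (((\a.a) (\b.(\c.b))) r)
Step 1: ((\b.(\c.b)) r)
Step 2: (\c.r)
Step 3: (normal form reached)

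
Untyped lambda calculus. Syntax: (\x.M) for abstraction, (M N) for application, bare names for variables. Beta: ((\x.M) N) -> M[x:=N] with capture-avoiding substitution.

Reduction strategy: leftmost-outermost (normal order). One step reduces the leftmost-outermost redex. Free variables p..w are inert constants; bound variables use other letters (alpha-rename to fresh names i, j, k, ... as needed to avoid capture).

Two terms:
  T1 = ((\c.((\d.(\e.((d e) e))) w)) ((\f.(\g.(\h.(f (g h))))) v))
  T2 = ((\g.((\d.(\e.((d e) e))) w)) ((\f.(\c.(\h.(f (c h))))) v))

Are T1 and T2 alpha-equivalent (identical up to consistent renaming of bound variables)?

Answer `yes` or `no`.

Answer: yes

Derivation:
Term 1: ((\c.((\d.(\e.((d e) e))) w)) ((\f.(\g.(\h.(f (g h))))) v))
Term 2: ((\g.((\d.(\e.((d e) e))) w)) ((\f.(\c.(\h.(f (c h))))) v))
Alpha-equivalence: compare structure up to binder renaming.
Result: True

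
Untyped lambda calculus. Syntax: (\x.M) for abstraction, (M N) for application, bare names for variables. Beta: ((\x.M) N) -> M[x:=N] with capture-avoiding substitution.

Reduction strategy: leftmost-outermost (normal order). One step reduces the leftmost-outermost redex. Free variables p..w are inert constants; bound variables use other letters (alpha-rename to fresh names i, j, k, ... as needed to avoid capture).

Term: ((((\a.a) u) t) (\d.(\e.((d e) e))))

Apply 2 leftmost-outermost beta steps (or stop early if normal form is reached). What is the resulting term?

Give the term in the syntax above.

Answer: ((u t) (\d.(\e.((d e) e))))

Derivation:
Step 0: ((((\a.a) u) t) (\d.(\e.((d e) e))))
Step 1: ((u t) (\d.(\e.((d e) e))))
Step 2: (normal form reached)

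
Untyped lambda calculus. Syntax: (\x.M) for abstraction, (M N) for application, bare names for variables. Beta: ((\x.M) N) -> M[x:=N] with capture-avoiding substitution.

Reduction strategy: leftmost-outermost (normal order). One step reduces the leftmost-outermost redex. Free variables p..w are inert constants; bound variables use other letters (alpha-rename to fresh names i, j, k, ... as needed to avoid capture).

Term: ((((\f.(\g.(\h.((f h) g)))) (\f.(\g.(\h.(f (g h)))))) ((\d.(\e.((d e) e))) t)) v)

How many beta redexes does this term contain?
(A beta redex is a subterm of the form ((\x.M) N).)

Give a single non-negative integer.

Term: ((((\f.(\g.(\h.((f h) g)))) (\f.(\g.(\h.(f (g h)))))) ((\d.(\e.((d e) e))) t)) v)
  Redex: ((\f.(\g.(\h.((f h) g)))) (\f.(\g.(\h.(f (g h))))))
  Redex: ((\d.(\e.((d e) e))) t)
Total redexes: 2

Answer: 2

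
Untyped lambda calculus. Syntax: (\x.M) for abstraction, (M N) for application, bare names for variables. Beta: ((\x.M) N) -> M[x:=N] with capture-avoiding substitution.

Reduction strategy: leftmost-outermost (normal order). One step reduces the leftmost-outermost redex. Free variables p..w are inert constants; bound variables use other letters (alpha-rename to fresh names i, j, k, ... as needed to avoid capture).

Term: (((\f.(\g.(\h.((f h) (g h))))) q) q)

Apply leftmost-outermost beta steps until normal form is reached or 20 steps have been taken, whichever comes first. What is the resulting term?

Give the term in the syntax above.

Step 0: (((\f.(\g.(\h.((f h) (g h))))) q) q)
Step 1: ((\g.(\h.((q h) (g h)))) q)
Step 2: (\h.((q h) (q h)))

Answer: (\h.((q h) (q h)))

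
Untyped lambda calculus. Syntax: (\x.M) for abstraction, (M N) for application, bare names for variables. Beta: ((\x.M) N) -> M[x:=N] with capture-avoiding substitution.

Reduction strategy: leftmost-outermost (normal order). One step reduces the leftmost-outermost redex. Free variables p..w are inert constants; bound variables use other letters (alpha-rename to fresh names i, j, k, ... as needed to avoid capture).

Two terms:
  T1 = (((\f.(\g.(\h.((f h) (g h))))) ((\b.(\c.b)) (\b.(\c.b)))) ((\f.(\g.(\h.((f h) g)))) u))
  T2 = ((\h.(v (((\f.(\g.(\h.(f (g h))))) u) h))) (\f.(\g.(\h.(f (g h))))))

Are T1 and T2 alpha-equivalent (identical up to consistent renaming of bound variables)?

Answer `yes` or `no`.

Answer: no

Derivation:
Term 1: (((\f.(\g.(\h.((f h) (g h))))) ((\b.(\c.b)) (\b.(\c.b)))) ((\f.(\g.(\h.((f h) g)))) u))
Term 2: ((\h.(v (((\f.(\g.(\h.(f (g h))))) u) h))) (\f.(\g.(\h.(f (g h))))))
Alpha-equivalence: compare structure up to binder renaming.
Result: False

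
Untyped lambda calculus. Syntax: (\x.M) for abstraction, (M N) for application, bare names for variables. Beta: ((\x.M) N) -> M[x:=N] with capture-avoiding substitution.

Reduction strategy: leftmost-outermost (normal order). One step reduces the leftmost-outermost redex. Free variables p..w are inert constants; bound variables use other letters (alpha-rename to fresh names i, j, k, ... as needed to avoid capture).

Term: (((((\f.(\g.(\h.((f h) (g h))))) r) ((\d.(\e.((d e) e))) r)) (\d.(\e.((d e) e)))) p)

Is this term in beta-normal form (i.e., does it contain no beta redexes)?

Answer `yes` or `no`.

Answer: no

Derivation:
Term: (((((\f.(\g.(\h.((f h) (g h))))) r) ((\d.(\e.((d e) e))) r)) (\d.(\e.((d e) e)))) p)
Found 2 beta redex(es).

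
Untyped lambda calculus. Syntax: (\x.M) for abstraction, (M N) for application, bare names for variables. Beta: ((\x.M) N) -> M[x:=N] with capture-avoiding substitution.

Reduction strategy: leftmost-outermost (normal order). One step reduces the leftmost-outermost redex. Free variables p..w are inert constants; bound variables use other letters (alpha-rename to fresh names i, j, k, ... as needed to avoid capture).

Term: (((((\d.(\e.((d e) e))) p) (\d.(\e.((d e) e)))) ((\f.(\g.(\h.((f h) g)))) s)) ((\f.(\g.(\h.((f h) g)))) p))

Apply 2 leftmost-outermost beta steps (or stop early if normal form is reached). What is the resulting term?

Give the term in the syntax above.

Step 0: (((((\d.(\e.((d e) e))) p) (\d.(\e.((d e) e)))) ((\f.(\g.(\h.((f h) g)))) s)) ((\f.(\g.(\h.((f h) g)))) p))
Step 1: ((((\e.((p e) e)) (\d.(\e.((d e) e)))) ((\f.(\g.(\h.((f h) g)))) s)) ((\f.(\g.(\h.((f h) g)))) p))
Step 2: ((((p (\d.(\e.((d e) e)))) (\d.(\e.((d e) e)))) ((\f.(\g.(\h.((f h) g)))) s)) ((\f.(\g.(\h.((f h) g)))) p))

Answer: ((((p (\d.(\e.((d e) e)))) (\d.(\e.((d e) e)))) ((\f.(\g.(\h.((f h) g)))) s)) ((\f.(\g.(\h.((f h) g)))) p))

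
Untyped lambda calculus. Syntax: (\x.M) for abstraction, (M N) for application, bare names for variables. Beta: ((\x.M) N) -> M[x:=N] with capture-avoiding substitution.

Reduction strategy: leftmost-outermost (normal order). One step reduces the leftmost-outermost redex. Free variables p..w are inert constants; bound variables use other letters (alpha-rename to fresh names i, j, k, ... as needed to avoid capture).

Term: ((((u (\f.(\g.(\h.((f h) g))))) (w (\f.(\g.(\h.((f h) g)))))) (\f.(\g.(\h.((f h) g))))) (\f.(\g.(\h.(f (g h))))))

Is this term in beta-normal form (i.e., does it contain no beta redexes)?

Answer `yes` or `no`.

Answer: yes

Derivation:
Term: ((((u (\f.(\g.(\h.((f h) g))))) (w (\f.(\g.(\h.((f h) g)))))) (\f.(\g.(\h.((f h) g))))) (\f.(\g.(\h.(f (g h))))))
No beta redexes found.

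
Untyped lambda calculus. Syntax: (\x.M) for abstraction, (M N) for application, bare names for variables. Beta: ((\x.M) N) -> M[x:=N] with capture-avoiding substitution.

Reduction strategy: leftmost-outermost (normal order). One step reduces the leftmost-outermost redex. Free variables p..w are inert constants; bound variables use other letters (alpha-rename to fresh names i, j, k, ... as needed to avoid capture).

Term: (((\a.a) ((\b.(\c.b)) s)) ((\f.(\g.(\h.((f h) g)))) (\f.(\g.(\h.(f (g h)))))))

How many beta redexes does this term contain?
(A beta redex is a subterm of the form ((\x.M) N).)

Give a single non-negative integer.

Term: (((\a.a) ((\b.(\c.b)) s)) ((\f.(\g.(\h.((f h) g)))) (\f.(\g.(\h.(f (g h)))))))
  Redex: ((\a.a) ((\b.(\c.b)) s))
  Redex: ((\b.(\c.b)) s)
  Redex: ((\f.(\g.(\h.((f h) g)))) (\f.(\g.(\h.(f (g h))))))
Total redexes: 3

Answer: 3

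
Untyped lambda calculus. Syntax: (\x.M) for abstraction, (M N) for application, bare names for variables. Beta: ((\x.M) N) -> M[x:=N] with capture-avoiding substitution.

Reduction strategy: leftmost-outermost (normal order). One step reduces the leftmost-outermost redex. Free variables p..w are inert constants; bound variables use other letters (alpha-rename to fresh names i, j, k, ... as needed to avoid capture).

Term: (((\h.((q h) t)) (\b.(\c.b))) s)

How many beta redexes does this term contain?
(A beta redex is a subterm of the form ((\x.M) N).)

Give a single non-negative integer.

Term: (((\h.((q h) t)) (\b.(\c.b))) s)
  Redex: ((\h.((q h) t)) (\b.(\c.b)))
Total redexes: 1

Answer: 1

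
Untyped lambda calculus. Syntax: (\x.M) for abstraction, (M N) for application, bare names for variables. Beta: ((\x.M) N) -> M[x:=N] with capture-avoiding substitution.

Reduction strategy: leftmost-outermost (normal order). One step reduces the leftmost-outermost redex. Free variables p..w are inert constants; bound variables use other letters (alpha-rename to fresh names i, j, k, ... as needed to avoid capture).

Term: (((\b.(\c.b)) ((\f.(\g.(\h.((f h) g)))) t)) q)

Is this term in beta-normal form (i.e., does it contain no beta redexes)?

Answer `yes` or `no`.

Term: (((\b.(\c.b)) ((\f.(\g.(\h.((f h) g)))) t)) q)
Found 2 beta redex(es).

Answer: no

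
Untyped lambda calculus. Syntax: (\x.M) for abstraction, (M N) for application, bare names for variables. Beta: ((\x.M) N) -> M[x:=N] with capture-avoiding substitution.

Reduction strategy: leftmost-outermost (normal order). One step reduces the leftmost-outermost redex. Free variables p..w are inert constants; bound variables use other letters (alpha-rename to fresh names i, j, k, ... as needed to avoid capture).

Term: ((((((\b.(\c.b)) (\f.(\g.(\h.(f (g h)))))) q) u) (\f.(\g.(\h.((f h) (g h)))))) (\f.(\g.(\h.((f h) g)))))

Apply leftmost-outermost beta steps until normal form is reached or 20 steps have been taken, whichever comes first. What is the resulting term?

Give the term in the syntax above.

Step 0: ((((((\b.(\c.b)) (\f.(\g.(\h.(f (g h)))))) q) u) (\f.(\g.(\h.((f h) (g h)))))) (\f.(\g.(\h.((f h) g)))))
Step 1: (((((\c.(\f.(\g.(\h.(f (g h)))))) q) u) (\f.(\g.(\h.((f h) (g h)))))) (\f.(\g.(\h.((f h) g)))))
Step 2: ((((\f.(\g.(\h.(f (g h))))) u) (\f.(\g.(\h.((f h) (g h)))))) (\f.(\g.(\h.((f h) g)))))
Step 3: (((\g.(\h.(u (g h)))) (\f.(\g.(\h.((f h) (g h)))))) (\f.(\g.(\h.((f h) g)))))
Step 4: ((\h.(u ((\f.(\g.(\h.((f h) (g h))))) h))) (\f.(\g.(\h.((f h) g)))))
Step 5: (u ((\f.(\g.(\h.((f h) (g h))))) (\f.(\g.(\h.((f h) g))))))
Step 6: (u (\g.(\h.(((\f.(\g.(\h.((f h) g)))) h) (g h)))))
Step 7: (u (\g.(\h.((\g.(\i.((h i) g))) (g h)))))
Step 8: (u (\g.(\h.(\i.((h i) (g h))))))

Answer: (u (\g.(\h.(\i.((h i) (g h))))))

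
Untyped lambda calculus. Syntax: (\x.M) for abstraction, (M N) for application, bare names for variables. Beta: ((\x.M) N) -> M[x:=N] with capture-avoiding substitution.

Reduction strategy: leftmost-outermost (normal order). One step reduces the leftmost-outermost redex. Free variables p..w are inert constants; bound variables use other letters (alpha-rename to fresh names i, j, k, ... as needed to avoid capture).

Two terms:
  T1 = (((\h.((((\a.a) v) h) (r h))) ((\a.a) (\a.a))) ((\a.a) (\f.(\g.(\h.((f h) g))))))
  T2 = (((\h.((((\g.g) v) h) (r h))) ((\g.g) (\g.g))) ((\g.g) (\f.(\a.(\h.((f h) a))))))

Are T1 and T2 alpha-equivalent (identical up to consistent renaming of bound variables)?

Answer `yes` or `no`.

Answer: yes

Derivation:
Term 1: (((\h.((((\a.a) v) h) (r h))) ((\a.a) (\a.a))) ((\a.a) (\f.(\g.(\h.((f h) g))))))
Term 2: (((\h.((((\g.g) v) h) (r h))) ((\g.g) (\g.g))) ((\g.g) (\f.(\a.(\h.((f h) a))))))
Alpha-equivalence: compare structure up to binder renaming.
Result: True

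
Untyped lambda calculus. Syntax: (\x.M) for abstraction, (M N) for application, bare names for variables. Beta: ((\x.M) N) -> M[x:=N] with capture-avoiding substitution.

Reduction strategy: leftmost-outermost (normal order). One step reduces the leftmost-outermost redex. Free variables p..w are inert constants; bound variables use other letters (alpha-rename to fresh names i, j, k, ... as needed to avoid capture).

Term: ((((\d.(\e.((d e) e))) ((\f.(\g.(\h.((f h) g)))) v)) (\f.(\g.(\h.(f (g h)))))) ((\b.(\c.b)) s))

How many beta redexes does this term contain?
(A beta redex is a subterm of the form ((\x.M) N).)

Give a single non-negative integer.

Answer: 3

Derivation:
Term: ((((\d.(\e.((d e) e))) ((\f.(\g.(\h.((f h) g)))) v)) (\f.(\g.(\h.(f (g h)))))) ((\b.(\c.b)) s))
  Redex: ((\d.(\e.((d e) e))) ((\f.(\g.(\h.((f h) g)))) v))
  Redex: ((\f.(\g.(\h.((f h) g)))) v)
  Redex: ((\b.(\c.b)) s)
Total redexes: 3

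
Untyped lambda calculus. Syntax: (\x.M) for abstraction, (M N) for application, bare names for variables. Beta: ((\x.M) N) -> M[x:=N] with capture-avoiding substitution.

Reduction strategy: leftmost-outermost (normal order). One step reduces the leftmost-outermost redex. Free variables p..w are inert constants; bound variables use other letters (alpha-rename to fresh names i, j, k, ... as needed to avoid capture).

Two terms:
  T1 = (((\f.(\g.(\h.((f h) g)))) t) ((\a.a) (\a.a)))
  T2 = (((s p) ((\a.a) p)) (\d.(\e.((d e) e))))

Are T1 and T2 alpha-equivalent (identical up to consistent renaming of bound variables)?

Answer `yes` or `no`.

Term 1: (((\f.(\g.(\h.((f h) g)))) t) ((\a.a) (\a.a)))
Term 2: (((s p) ((\a.a) p)) (\d.(\e.((d e) e))))
Alpha-equivalence: compare structure up to binder renaming.
Result: False

Answer: no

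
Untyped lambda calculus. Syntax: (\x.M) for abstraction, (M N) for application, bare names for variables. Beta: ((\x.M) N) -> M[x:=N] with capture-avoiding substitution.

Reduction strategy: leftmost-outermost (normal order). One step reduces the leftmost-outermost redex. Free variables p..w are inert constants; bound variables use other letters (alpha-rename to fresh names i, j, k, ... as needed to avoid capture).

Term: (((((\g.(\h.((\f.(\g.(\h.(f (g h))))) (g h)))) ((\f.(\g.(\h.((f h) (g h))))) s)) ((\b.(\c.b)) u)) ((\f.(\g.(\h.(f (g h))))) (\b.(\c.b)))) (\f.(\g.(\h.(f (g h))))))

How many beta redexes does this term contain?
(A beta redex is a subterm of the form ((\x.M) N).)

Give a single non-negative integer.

Term: (((((\g.(\h.((\f.(\g.(\h.(f (g h))))) (g h)))) ((\f.(\g.(\h.((f h) (g h))))) s)) ((\b.(\c.b)) u)) ((\f.(\g.(\h.(f (g h))))) (\b.(\c.b)))) (\f.(\g.(\h.(f (g h))))))
  Redex: ((\g.(\h.((\f.(\g.(\h.(f (g h))))) (g h)))) ((\f.(\g.(\h.((f h) (g h))))) s))
  Redex: ((\f.(\g.(\h.(f (g h))))) (g h))
  Redex: ((\f.(\g.(\h.((f h) (g h))))) s)
  Redex: ((\b.(\c.b)) u)
  Redex: ((\f.(\g.(\h.(f (g h))))) (\b.(\c.b)))
Total redexes: 5

Answer: 5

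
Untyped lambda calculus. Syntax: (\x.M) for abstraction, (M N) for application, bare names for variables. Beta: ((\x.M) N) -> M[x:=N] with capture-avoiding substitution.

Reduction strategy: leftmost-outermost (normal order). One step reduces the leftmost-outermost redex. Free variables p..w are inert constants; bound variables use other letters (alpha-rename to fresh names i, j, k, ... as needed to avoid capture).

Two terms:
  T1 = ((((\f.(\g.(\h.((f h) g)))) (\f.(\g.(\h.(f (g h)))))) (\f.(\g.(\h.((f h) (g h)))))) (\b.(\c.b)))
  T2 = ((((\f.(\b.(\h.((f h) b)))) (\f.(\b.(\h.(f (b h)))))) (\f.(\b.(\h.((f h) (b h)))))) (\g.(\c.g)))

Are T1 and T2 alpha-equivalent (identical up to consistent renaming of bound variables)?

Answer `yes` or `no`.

Answer: yes

Derivation:
Term 1: ((((\f.(\g.(\h.((f h) g)))) (\f.(\g.(\h.(f (g h)))))) (\f.(\g.(\h.((f h) (g h)))))) (\b.(\c.b)))
Term 2: ((((\f.(\b.(\h.((f h) b)))) (\f.(\b.(\h.(f (b h)))))) (\f.(\b.(\h.((f h) (b h)))))) (\g.(\c.g)))
Alpha-equivalence: compare structure up to binder renaming.
Result: True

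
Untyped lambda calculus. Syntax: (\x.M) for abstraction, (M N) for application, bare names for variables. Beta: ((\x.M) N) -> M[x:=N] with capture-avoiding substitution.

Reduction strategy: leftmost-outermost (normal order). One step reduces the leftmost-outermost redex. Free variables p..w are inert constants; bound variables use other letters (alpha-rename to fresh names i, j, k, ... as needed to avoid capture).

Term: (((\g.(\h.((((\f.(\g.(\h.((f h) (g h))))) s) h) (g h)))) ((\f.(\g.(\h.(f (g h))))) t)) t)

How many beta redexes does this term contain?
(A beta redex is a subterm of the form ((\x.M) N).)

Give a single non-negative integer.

Answer: 3

Derivation:
Term: (((\g.(\h.((((\f.(\g.(\h.((f h) (g h))))) s) h) (g h)))) ((\f.(\g.(\h.(f (g h))))) t)) t)
  Redex: ((\g.(\h.((((\f.(\g.(\h.((f h) (g h))))) s) h) (g h)))) ((\f.(\g.(\h.(f (g h))))) t))
  Redex: ((\f.(\g.(\h.((f h) (g h))))) s)
  Redex: ((\f.(\g.(\h.(f (g h))))) t)
Total redexes: 3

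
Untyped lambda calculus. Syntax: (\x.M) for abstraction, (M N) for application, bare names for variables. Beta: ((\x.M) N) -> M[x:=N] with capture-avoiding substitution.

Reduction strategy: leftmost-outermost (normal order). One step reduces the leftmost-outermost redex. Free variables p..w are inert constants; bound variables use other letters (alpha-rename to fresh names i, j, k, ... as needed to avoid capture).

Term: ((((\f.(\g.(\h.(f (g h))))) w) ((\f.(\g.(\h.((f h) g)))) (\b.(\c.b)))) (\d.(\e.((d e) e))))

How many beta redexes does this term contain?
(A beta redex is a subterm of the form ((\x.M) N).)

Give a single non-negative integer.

Term: ((((\f.(\g.(\h.(f (g h))))) w) ((\f.(\g.(\h.((f h) g)))) (\b.(\c.b)))) (\d.(\e.((d e) e))))
  Redex: ((\f.(\g.(\h.(f (g h))))) w)
  Redex: ((\f.(\g.(\h.((f h) g)))) (\b.(\c.b)))
Total redexes: 2

Answer: 2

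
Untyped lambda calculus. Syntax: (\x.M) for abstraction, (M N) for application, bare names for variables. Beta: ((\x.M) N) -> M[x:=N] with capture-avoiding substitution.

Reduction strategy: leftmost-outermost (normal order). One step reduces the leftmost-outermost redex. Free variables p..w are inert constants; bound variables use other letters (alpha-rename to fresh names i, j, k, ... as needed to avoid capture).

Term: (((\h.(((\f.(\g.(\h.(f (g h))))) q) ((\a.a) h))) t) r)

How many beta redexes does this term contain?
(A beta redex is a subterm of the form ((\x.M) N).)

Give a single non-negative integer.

Answer: 3

Derivation:
Term: (((\h.(((\f.(\g.(\h.(f (g h))))) q) ((\a.a) h))) t) r)
  Redex: ((\h.(((\f.(\g.(\h.(f (g h))))) q) ((\a.a) h))) t)
  Redex: ((\f.(\g.(\h.(f (g h))))) q)
  Redex: ((\a.a) h)
Total redexes: 3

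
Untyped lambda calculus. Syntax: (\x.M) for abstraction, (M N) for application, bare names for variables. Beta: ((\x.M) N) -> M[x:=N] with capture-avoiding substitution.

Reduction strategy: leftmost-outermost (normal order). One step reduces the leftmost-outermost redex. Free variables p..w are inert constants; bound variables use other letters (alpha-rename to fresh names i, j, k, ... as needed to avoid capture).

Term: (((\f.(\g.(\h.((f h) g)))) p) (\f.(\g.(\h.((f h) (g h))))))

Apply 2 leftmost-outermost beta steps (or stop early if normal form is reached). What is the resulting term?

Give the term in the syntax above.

Answer: (\h.((p h) (\f.(\g.(\h.((f h) (g h)))))))

Derivation:
Step 0: (((\f.(\g.(\h.((f h) g)))) p) (\f.(\g.(\h.((f h) (g h))))))
Step 1: ((\g.(\h.((p h) g))) (\f.(\g.(\h.((f h) (g h))))))
Step 2: (\h.((p h) (\f.(\g.(\h.((f h) (g h)))))))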